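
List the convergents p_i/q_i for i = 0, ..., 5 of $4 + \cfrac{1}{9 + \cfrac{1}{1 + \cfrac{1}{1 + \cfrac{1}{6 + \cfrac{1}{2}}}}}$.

4/1, 37/9, 41/10, 78/19, 509/124, 1096/267

Using the convergent recurrence p_i = a_i*p_{i-1} + p_{i-2}, q_i = a_i*q_{i-1} + q_{i-2} with p_{-2}=0, p_{-1}=1, q_{-2}=1, q_{-1}=0:
  i=0: a_0=4, p_0 = 4*1 + 0 = 4, q_0 = 4*0 + 1 = 1.
  i=1: a_1=9, p_1 = 9*4 + 1 = 37, q_1 = 9*1 + 0 = 9.
  i=2: a_2=1, p_2 = 1*37 + 4 = 41, q_2 = 1*9 + 1 = 10.
  i=3: a_3=1, p_3 = 1*41 + 37 = 78, q_3 = 1*10 + 9 = 19.
  i=4: a_4=6, p_4 = 6*78 + 41 = 509, q_4 = 6*19 + 10 = 124.
  i=5: a_5=2, p_5 = 2*509 + 78 = 1096, q_5 = 2*124 + 19 = 267.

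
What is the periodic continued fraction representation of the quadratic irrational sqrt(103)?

Write x_i = (sqrt(103) + m_i)/d_i with (m_0, d_0) = (0, 1). a_0 = floor(sqrt(103)) = 10, since 10^2 = 100 <= 103 < 121 = 11^2.
Iterate m_{i+1} = d_i*a_i - m_i, d_{i+1} = (103 - m_{i+1}^2)/d_i, a_{i+1} = floor((a_0 + m_{i+1})/d_{i+1}):
  m_1 = 1*10 - 0 = 10, d_1 = (103 - 10^2)/1 = 3/1 = 3, a_1 = floor((10 + 10)/3) = 6.
  m_2 = 3*6 - 10 = 8, d_2 = (103 - 8^2)/3 = 39/3 = 13, a_2 = floor((10 + 8)/13) = 1.
  m_3 = 13*1 - 8 = 5, d_3 = (103 - 5^2)/13 = 78/13 = 6, a_3 = floor((10 + 5)/6) = 2.
  m_4 = 6*2 - 5 = 7, d_4 = (103 - 7^2)/6 = 54/6 = 9, a_4 = floor((10 + 7)/9) = 1.
  m_5 = 9*1 - 7 = 2, d_5 = (103 - 2^2)/9 = 99/9 = 11, a_5 = floor((10 + 2)/11) = 1.
  m_6 = 11*1 - 2 = 9, d_6 = (103 - 9^2)/11 = 22/11 = 2, a_6 = floor((10 + 9)/2) = 9.
  m_7 = 2*9 - 9 = 9, d_7 = (103 - 9^2)/2 = 22/2 = 11, a_7 = floor((10 + 9)/11) = 1.
  m_8 = 11*1 - 9 = 2, d_8 = (103 - 2^2)/11 = 99/11 = 9, a_8 = floor((10 + 2)/9) = 1.
  m_9 = 9*1 - 2 = 7, d_9 = (103 - 7^2)/9 = 54/9 = 6, a_9 = floor((10 + 7)/6) = 2.
  m_10 = 6*2 - 7 = 5, d_10 = (103 - 5^2)/6 = 78/6 = 13, a_10 = floor((10 + 5)/13) = 1.
  m_11 = 13*1 - 5 = 8, d_11 = (103 - 8^2)/13 = 39/13 = 3, a_11 = floor((10 + 8)/3) = 6.
  m_12 = 3*6 - 8 = 10, d_12 = (103 - 10^2)/3 = 3/3 = 1, a_12 = floor((10 + 10)/1) = 20.
  m_13 = 1*20 - 10 = 10, d_13 = (103 - 10^2)/1 = 3/1 = 3: (m_13, d_13) = (m_1, d_1) = (10, 3), so from here the quotients repeat a_1, ..., a_12; the period length is 12.
Hence the expansion of sqrt(103) is a_0 = 10 followed by the repeating block 6, 1, 2, 1, 1, 9, 1, 1, 2, 1, 6, 20 (period 12).

[10; (6, 1, 2, 1, 1, 9, 1, 1, 2, 1, 6, 20)]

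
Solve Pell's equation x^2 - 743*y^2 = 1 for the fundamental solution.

(x, y) = (714024, 26195)

First expand sqrt(743) as a continued fraction. With x_i = (sqrt(743) + m_i)/d_i and (m_0, d_0) = (0, 1): a_0 = floor(sqrt(743)) = 27, since 27^2 = 729 <= 743 < 784 = 28^2.
Iterate m_{i+1} = d_i*a_i - m_i, d_{i+1} = (743 - m_{i+1}^2)/d_i, a_{i+1} = floor((a_0 + m_{i+1})/d_{i+1}):
  m_1 = 1*27 - 0 = 27, d_1 = (743 - 27^2)/1 = 14/1 = 14, a_1 = floor((27 + 27)/14) = 3.
  m_2 = 14*3 - 27 = 15, d_2 = (743 - 15^2)/14 = 518/14 = 37, a_2 = floor((27 + 15)/37) = 1.
  m_3 = 37*1 - 15 = 22, d_3 = (743 - 22^2)/37 = 259/37 = 7, a_3 = floor((27 + 22)/7) = 7.
  m_4 = 7*7 - 22 = 27, d_4 = (743 - 27^2)/7 = 14/7 = 2, a_4 = floor((27 + 27)/2) = 27.
  m_5 = 2*27 - 27 = 27, d_5 = (743 - 27^2)/2 = 14/2 = 7, a_5 = floor((27 + 27)/7) = 7.
  m_6 = 7*7 - 27 = 22, d_6 = (743 - 22^2)/7 = 259/7 = 37, a_6 = floor((27 + 22)/37) = 1.
  m_7 = 37*1 - 22 = 15, d_7 = (743 - 15^2)/37 = 518/37 = 14, a_7 = floor((27 + 15)/14) = 3.
  m_8 = 14*3 - 15 = 27, d_8 = (743 - 27^2)/14 = 14/14 = 1, a_8 = floor((27 + 27)/1) = 54.
  m_9 = 1*54 - 27 = 27, d_9 = (743 - 27^2)/1 = 14/1 = 14: (m_9, d_9) = (m_1, d_1) = (27, 14), so from here the quotients repeat a_1, ..., a_8; the period length is 8.
So sqrt(743) = [27; (3, 1, 7, 27, 7, 1, 3, 54)] with period length k = 8.
k is even, so the fundamental solution of x^2 - 743y^2 = 1 is (p_{k-1}, q_{k-1}) = (p_7, q_7); compute convergents through index 7.
Convergents (p_i = a_i*p_{i-1} + p_{i-2}, q_i = a_i*q_{i-1} + q_{i-2} with p_{-2}=0, p_{-1}=1, q_{-2}=1, q_{-1}=0):
  i=0: a_0=27, p_0 = 27*1 + 0 = 27, q_0 = 27*0 + 1 = 1.
  i=1: a_1=3, p_1 = 3*27 + 1 = 82, q_1 = 3*1 + 0 = 3.
  i=2: a_2=1, p_2 = 1*82 + 27 = 109, q_2 = 1*3 + 1 = 4.
  i=3: a_3=7, p_3 = 7*109 + 82 = 845, q_3 = 7*4 + 3 = 31.
  i=4: a_4=27, p_4 = 27*845 + 109 = 22924, q_4 = 27*31 + 4 = 841.
  i=5: a_5=7, p_5 = 7*22924 + 845 = 161313, q_5 = 7*841 + 31 = 5918.
  i=6: a_6=1, p_6 = 1*161313 + 22924 = 184237, q_6 = 1*5918 + 841 = 6759.
  i=7: a_7=3, p_7 = 3*184237 + 161313 = 714024, q_7 = 3*6759 + 5918 = 26195.
Check: 714024^2 - 743*26195^2 = 509830272576 - 509830272575 = 1, so (x, y) = (714024, 26195) solves the equation, and by the theorem it is the least positive solution.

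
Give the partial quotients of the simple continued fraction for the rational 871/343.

[2; 1, 1, 5, 1, 5, 1, 3]

Run the Euclidean algorithm on 871 and 343; the successive quotients are the partial quotients a_0, a_1, ... (each step inverts the fractional part left over by the previous one):
  871 = 2*343 + 185, so a_0 = 2.
  343 = 1*185 + 158, so a_1 = 1.
  185 = 1*158 + 27, so a_2 = 1.
  158 = 5*27 + 23, so a_3 = 5.
  27 = 1*23 + 4, so a_4 = 1.
  23 = 5*4 + 3, so a_5 = 5.
  4 = 1*3 + 1, so a_6 = 1.
  3 = 3*1 + 0, so a_7 = 3.
The remainder reaches 0 after 8 divisions, so the expansion has 8 partial quotients, read off in order.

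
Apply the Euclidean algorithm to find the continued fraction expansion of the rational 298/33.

Run the Euclidean algorithm on 298 and 33; the successive quotients are the partial quotients a_0, a_1, ... (each step inverts the fractional part left over by the previous one):
  298 = 9*33 + 1, so a_0 = 9.
  33 = 33*1 + 0, so a_1 = 33.
The remainder reaches 0 after 2 divisions, so the expansion has 2 partial quotients, read off in order.

[9; 33]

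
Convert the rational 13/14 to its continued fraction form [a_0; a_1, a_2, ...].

[0; 1, 13]

Run the Euclidean algorithm on 13 and 14; the successive quotients are the partial quotients a_0, a_1, ... (each step inverts the fractional part left over by the previous one):
  13 = 0*14 + 13, so a_0 = 0.
  14 = 1*13 + 1, so a_1 = 1.
  13 = 13*1 + 0, so a_2 = 13.
The remainder reaches 0 after 3 divisions, so the expansion has 3 partial quotients, read off in order.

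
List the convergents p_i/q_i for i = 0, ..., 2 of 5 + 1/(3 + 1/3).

5/1, 16/3, 53/10

Using the convergent recurrence p_i = a_i*p_{i-1} + p_{i-2}, q_i = a_i*q_{i-1} + q_{i-2} with p_{-2}=0, p_{-1}=1, q_{-2}=1, q_{-1}=0:
  i=0: a_0=5, p_0 = 5*1 + 0 = 5, q_0 = 5*0 + 1 = 1.
  i=1: a_1=3, p_1 = 3*5 + 1 = 16, q_1 = 3*1 + 0 = 3.
  i=2: a_2=3, p_2 = 3*16 + 5 = 53, q_2 = 3*3 + 1 = 10.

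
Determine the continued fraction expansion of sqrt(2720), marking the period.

[52; (6, 1, 1, 25, 1, 1, 6, 104)]

Write x_i = (sqrt(2720) + m_i)/d_i with (m_0, d_0) = (0, 1). a_0 = floor(sqrt(2720)) = 52, since 52^2 = 2704 <= 2720 < 2809 = 53^2.
Iterate m_{i+1} = d_i*a_i - m_i, d_{i+1} = (2720 - m_{i+1}^2)/d_i, a_{i+1} = floor((a_0 + m_{i+1})/d_{i+1}):
  m_1 = 1*52 - 0 = 52, d_1 = (2720 - 52^2)/1 = 16/1 = 16, a_1 = floor((52 + 52)/16) = 6.
  m_2 = 16*6 - 52 = 44, d_2 = (2720 - 44^2)/16 = 784/16 = 49, a_2 = floor((52 + 44)/49) = 1.
  m_3 = 49*1 - 44 = 5, d_3 = (2720 - 5^2)/49 = 2695/49 = 55, a_3 = floor((52 + 5)/55) = 1.
  m_4 = 55*1 - 5 = 50, d_4 = (2720 - 50^2)/55 = 220/55 = 4, a_4 = floor((52 + 50)/4) = 25.
  m_5 = 4*25 - 50 = 50, d_5 = (2720 - 50^2)/4 = 220/4 = 55, a_5 = floor((52 + 50)/55) = 1.
  m_6 = 55*1 - 50 = 5, d_6 = (2720 - 5^2)/55 = 2695/55 = 49, a_6 = floor((52 + 5)/49) = 1.
  m_7 = 49*1 - 5 = 44, d_7 = (2720 - 44^2)/49 = 784/49 = 16, a_7 = floor((52 + 44)/16) = 6.
  m_8 = 16*6 - 44 = 52, d_8 = (2720 - 52^2)/16 = 16/16 = 1, a_8 = floor((52 + 52)/1) = 104.
  m_9 = 1*104 - 52 = 52, d_9 = (2720 - 52^2)/1 = 16/1 = 16: (m_9, d_9) = (m_1, d_1) = (52, 16), so from here the quotients repeat a_1, ..., a_8; the period length is 8.
Hence the expansion of sqrt(2720) is a_0 = 52 followed by the repeating block 6, 1, 1, 25, 1, 1, 6, 104 (period 8).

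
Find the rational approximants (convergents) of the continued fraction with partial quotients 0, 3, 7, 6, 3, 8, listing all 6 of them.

Using the convergent recurrence p_i = a_i*p_{i-1} + p_{i-2}, q_i = a_i*q_{i-1} + q_{i-2} with p_{-2}=0, p_{-1}=1, q_{-2}=1, q_{-1}=0:
  i=0: a_0=0, p_0 = 0*1 + 0 = 0, q_0 = 0*0 + 1 = 1.
  i=1: a_1=3, p_1 = 3*0 + 1 = 1, q_1 = 3*1 + 0 = 3.
  i=2: a_2=7, p_2 = 7*1 + 0 = 7, q_2 = 7*3 + 1 = 22.
  i=3: a_3=6, p_3 = 6*7 + 1 = 43, q_3 = 6*22 + 3 = 135.
  i=4: a_4=3, p_4 = 3*43 + 7 = 136, q_4 = 3*135 + 22 = 427.
  i=5: a_5=8, p_5 = 8*136 + 43 = 1131, q_5 = 8*427 + 135 = 3551.

0/1, 1/3, 7/22, 43/135, 136/427, 1131/3551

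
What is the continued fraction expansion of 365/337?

[1; 12, 28]

Run the Euclidean algorithm on 365 and 337; the successive quotients are the partial quotients a_0, a_1, ... (each step inverts the fractional part left over by the previous one):
  365 = 1*337 + 28, so a_0 = 1.
  337 = 12*28 + 1, so a_1 = 12.
  28 = 28*1 + 0, so a_2 = 28.
The remainder reaches 0 after 3 divisions, so the expansion has 3 partial quotients, read off in order.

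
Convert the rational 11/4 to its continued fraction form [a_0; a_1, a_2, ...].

Run the Euclidean algorithm on 11 and 4; the successive quotients are the partial quotients a_0, a_1, ... (each step inverts the fractional part left over by the previous one):
  11 = 2*4 + 3, so a_0 = 2.
  4 = 1*3 + 1, so a_1 = 1.
  3 = 3*1 + 0, so a_2 = 3.
The remainder reaches 0 after 3 divisions, so the expansion has 3 partial quotients, read off in order.

[2; 1, 3]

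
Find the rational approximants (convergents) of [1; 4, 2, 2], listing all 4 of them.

Using the convergent recurrence p_i = a_i*p_{i-1} + p_{i-2}, q_i = a_i*q_{i-1} + q_{i-2} with p_{-2}=0, p_{-1}=1, q_{-2}=1, q_{-1}=0:
  i=0: a_0=1, p_0 = 1*1 + 0 = 1, q_0 = 1*0 + 1 = 1.
  i=1: a_1=4, p_1 = 4*1 + 1 = 5, q_1 = 4*1 + 0 = 4.
  i=2: a_2=2, p_2 = 2*5 + 1 = 11, q_2 = 2*4 + 1 = 9.
  i=3: a_3=2, p_3 = 2*11 + 5 = 27, q_3 = 2*9 + 4 = 22.

1/1, 5/4, 11/9, 27/22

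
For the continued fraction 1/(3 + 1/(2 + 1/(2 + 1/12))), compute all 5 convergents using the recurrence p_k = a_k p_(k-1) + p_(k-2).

0/1, 1/3, 2/7, 5/17, 62/211

Using the convergent recurrence p_i = a_i*p_{i-1} + p_{i-2}, q_i = a_i*q_{i-1} + q_{i-2} with p_{-2}=0, p_{-1}=1, q_{-2}=1, q_{-1}=0:
  i=0: a_0=0, p_0 = 0*1 + 0 = 0, q_0 = 0*0 + 1 = 1.
  i=1: a_1=3, p_1 = 3*0 + 1 = 1, q_1 = 3*1 + 0 = 3.
  i=2: a_2=2, p_2 = 2*1 + 0 = 2, q_2 = 2*3 + 1 = 7.
  i=3: a_3=2, p_3 = 2*2 + 1 = 5, q_3 = 2*7 + 3 = 17.
  i=4: a_4=12, p_4 = 12*5 + 2 = 62, q_4 = 12*17 + 7 = 211.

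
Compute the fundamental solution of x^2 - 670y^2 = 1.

First expand sqrt(670) as a continued fraction. With x_i = (sqrt(670) + m_i)/d_i and (m_0, d_0) = (0, 1): a_0 = floor(sqrt(670)) = 25, since 25^2 = 625 <= 670 < 676 = 26^2.
Iterate m_{i+1} = d_i*a_i - m_i, d_{i+1} = (670 - m_{i+1}^2)/d_i, a_{i+1} = floor((a_0 + m_{i+1})/d_{i+1}):
  m_1 = 1*25 - 0 = 25, d_1 = (670 - 25^2)/1 = 45/1 = 45, a_1 = floor((25 + 25)/45) = 1.
  m_2 = 45*1 - 25 = 20, d_2 = (670 - 20^2)/45 = 270/45 = 6, a_2 = floor((25 + 20)/6) = 7.
  m_3 = 6*7 - 20 = 22, d_3 = (670 - 22^2)/6 = 186/6 = 31, a_3 = floor((25 + 22)/31) = 1.
  m_4 = 31*1 - 22 = 9, d_4 = (670 - 9^2)/31 = 589/31 = 19, a_4 = floor((25 + 9)/19) = 1.
  m_5 = 19*1 - 9 = 10, d_5 = (670 - 10^2)/19 = 570/19 = 30, a_5 = floor((25 + 10)/30) = 1.
  m_6 = 30*1 - 10 = 20, d_6 = (670 - 20^2)/30 = 270/30 = 9, a_6 = floor((25 + 20)/9) = 5.
  m_7 = 9*5 - 20 = 25, d_7 = (670 - 25^2)/9 = 45/9 = 5, a_7 = floor((25 + 25)/5) = 10.
  m_8 = 5*10 - 25 = 25, d_8 = (670 - 25^2)/5 = 45/5 = 9, a_8 = floor((25 + 25)/9) = 5.
  m_9 = 9*5 - 25 = 20, d_9 = (670 - 20^2)/9 = 270/9 = 30, a_9 = floor((25 + 20)/30) = 1.
  m_10 = 30*1 - 20 = 10, d_10 = (670 - 10^2)/30 = 570/30 = 19, a_10 = floor((25 + 10)/19) = 1.
  m_11 = 19*1 - 10 = 9, d_11 = (670 - 9^2)/19 = 589/19 = 31, a_11 = floor((25 + 9)/31) = 1.
  m_12 = 31*1 - 9 = 22, d_12 = (670 - 22^2)/31 = 186/31 = 6, a_12 = floor((25 + 22)/6) = 7.
  m_13 = 6*7 - 22 = 20, d_13 = (670 - 20^2)/6 = 270/6 = 45, a_13 = floor((25 + 20)/45) = 1.
  m_14 = 45*1 - 20 = 25, d_14 = (670 - 25^2)/45 = 45/45 = 1, a_14 = floor((25 + 25)/1) = 50.
  m_15 = 1*50 - 25 = 25, d_15 = (670 - 25^2)/1 = 45/1 = 45: (m_15, d_15) = (m_1, d_1) = (25, 45), so from here the quotients repeat a_1, ..., a_14; the period length is 14.
So sqrt(670) = [25; (1, 7, 1, 1, 1, 5, 10, 5, 1, 1, 1, 7, 1, 50)] with period length k = 14.
k is even, so the fundamental solution of x^2 - 670y^2 = 1 is (p_{k-1}, q_{k-1}) = (p_13, q_13); compute convergents through index 13.
Convergents (p_i = a_i*p_{i-1} + p_{i-2}, q_i = a_i*q_{i-1} + q_{i-2} with p_{-2}=0, p_{-1}=1, q_{-2}=1, q_{-1}=0):
  i=0: a_0=25, p_0 = 25*1 + 0 = 25, q_0 = 25*0 + 1 = 1.
  i=1: a_1=1, p_1 = 1*25 + 1 = 26, q_1 = 1*1 + 0 = 1.
  i=2: a_2=7, p_2 = 7*26 + 25 = 207, q_2 = 7*1 + 1 = 8.
  i=3: a_3=1, p_3 = 1*207 + 26 = 233, q_3 = 1*8 + 1 = 9.
  i=4: a_4=1, p_4 = 1*233 + 207 = 440, q_4 = 1*9 + 8 = 17.
  i=5: a_5=1, p_5 = 1*440 + 233 = 673, q_5 = 1*17 + 9 = 26.
  i=6: a_6=5, p_6 = 5*673 + 440 = 3805, q_6 = 5*26 + 17 = 147.
  i=7: a_7=10, p_7 = 10*3805 + 673 = 38723, q_7 = 10*147 + 26 = 1496.
  i=8: a_8=5, p_8 = 5*38723 + 3805 = 197420, q_8 = 5*1496 + 147 = 7627.
  i=9: a_9=1, p_9 = 1*197420 + 38723 = 236143, q_9 = 1*7627 + 1496 = 9123.
  i=10: a_10=1, p_10 = 1*236143 + 197420 = 433563, q_10 = 1*9123 + 7627 = 16750.
  i=11: a_11=1, p_11 = 1*433563 + 236143 = 669706, q_11 = 1*16750 + 9123 = 25873.
  i=12: a_12=7, p_12 = 7*669706 + 433563 = 5121505, q_12 = 7*25873 + 16750 = 197861.
  i=13: a_13=1, p_13 = 1*5121505 + 669706 = 5791211, q_13 = 1*197861 + 25873 = 223734.
Check: 5791211^2 - 670*223734^2 = 33538124846521 - 33538124846520 = 1, so (x, y) = (5791211, 223734) solves the equation, and by the theorem it is the least positive solution.

(x, y) = (5791211, 223734)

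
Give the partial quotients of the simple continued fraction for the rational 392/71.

[5; 1, 1, 11, 3]

Run the Euclidean algorithm on 392 and 71; the successive quotients are the partial quotients a_0, a_1, ... (each step inverts the fractional part left over by the previous one):
  392 = 5*71 + 37, so a_0 = 5.
  71 = 1*37 + 34, so a_1 = 1.
  37 = 1*34 + 3, so a_2 = 1.
  34 = 11*3 + 1, so a_3 = 11.
  3 = 3*1 + 0, so a_4 = 3.
The remainder reaches 0 after 5 divisions, so the expansion has 5 partial quotients, read off in order.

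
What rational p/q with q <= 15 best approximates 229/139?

Expand x = 229/139 as a continued fraction with the Euclidean algorithm:
  229 = 1*139 + 90, so a_0 = 1.
  139 = 1*90 + 49, so a_1 = 1.
  90 = 1*49 + 41, so a_2 = 1.
  49 = 1*41 + 8, so a_3 = 1.
  41 = 5*8 + 1, so a_4 = 5.
  8 = 8*1 + 0, so a_5 = 8.
so x = [1; 1, 1, 1, 5, 8].
Convergents (p_i = a_i*p_{i-1} + p_{i-2}, q_i = a_i*q_{i-1} + q_{i-2} with p_{-2}=0, p_{-1}=1, q_{-2}=1, q_{-1}=0), until the denominator exceeds 15:
  i=0: a_0=1, p_0 = 1*1 + 0 = 1, q_0 = 1*0 + 1 = 1.
  i=1: a_1=1, p_1 = 1*1 + 1 = 2, q_1 = 1*1 + 0 = 1.
  i=2: a_2=1, p_2 = 1*2 + 1 = 3, q_2 = 1*1 + 1 = 2.
  i=3: a_3=1, p_3 = 1*3 + 2 = 5, q_3 = 1*2 + 1 = 3.
  i=4: a_4=5, p_4 = 5*5 + 3 = 28, q_4 = 5*3 + 2 = 17.
q_4 = 17 > 15, so the last convergent with denominator <= 15 is p_3/q_3 = 5/3.
The closest fraction with denominator <= 15 is either p_3/q_3 or the intermediate fraction (k*p_3 + p_2)/(k*q_3 + q_2) with the largest k >= 1 whose denominator stays <= 15; these approach x as k grows, and every other convergent or intermediate fraction in range is farther away.
Largest k: floor((15 - q_2)/q_3) = floor((15 - 2)/3) = 4.
That gives (4*5 + 3)/(4*3 + 2) = 23/14.
Compare the errors: |x - 5/3| = |229*3 - 5*139|/(139*3) = 8/417, and |x - 23/14| = |229*14 - 23*139|/(139*14) = 9/1946.
Cross-multiplying, 9*417 = 3753 < 15568 = 8*1946, so 9/1946 is smaller: the intermediate fraction 23/14 is closer to x than 5/3.

23/14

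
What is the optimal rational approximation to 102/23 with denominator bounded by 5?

22/5

Expand x = 102/23 as a continued fraction with the Euclidean algorithm:
  102 = 4*23 + 10, so a_0 = 4.
  23 = 2*10 + 3, so a_1 = 2.
  10 = 3*3 + 1, so a_2 = 3.
  3 = 3*1 + 0, so a_3 = 3.
so x = [4; 2, 3, 3].
Convergents (p_i = a_i*p_{i-1} + p_{i-2}, q_i = a_i*q_{i-1} + q_{i-2} with p_{-2}=0, p_{-1}=1, q_{-2}=1, q_{-1}=0), until the denominator exceeds 5:
  i=0: a_0=4, p_0 = 4*1 + 0 = 4, q_0 = 4*0 + 1 = 1.
  i=1: a_1=2, p_1 = 2*4 + 1 = 9, q_1 = 2*1 + 0 = 2.
  i=2: a_2=3, p_2 = 3*9 + 4 = 31, q_2 = 3*2 + 1 = 7.
q_2 = 7 > 5, so the last convergent with denominator <= 5 is p_1/q_1 = 9/2.
The closest fraction with denominator <= 5 is either p_1/q_1 or the intermediate fraction (k*p_1 + p_0)/(k*q_1 + q_0) with the largest k >= 1 whose denominator stays <= 5; these approach x as k grows, and every other convergent or intermediate fraction in range is farther away.
Largest k: floor((5 - q_0)/q_1) = floor((5 - 1)/2) = 2.
That gives (2*9 + 4)/(2*2 + 1) = 22/5.
Compare the errors: |x - 9/2| = |102*2 - 9*23|/(23*2) = 3/46, and |x - 22/5| = |102*5 - 22*23|/(23*5) = 4/115.
Cross-multiplying, 4*46 = 184 < 345 = 3*115, so 4/115 is smaller: the intermediate fraction 22/5 is closer to x than 9/2.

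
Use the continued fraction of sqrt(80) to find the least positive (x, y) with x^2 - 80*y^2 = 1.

(x, y) = (9, 1)

First expand sqrt(80) as a continued fraction. With x_i = (sqrt(80) + m_i)/d_i and (m_0, d_0) = (0, 1): a_0 = floor(sqrt(80)) = 8, since 8^2 = 64 <= 80 < 81 = 9^2.
Iterate m_{i+1} = d_i*a_i - m_i, d_{i+1} = (80 - m_{i+1}^2)/d_i, a_{i+1} = floor((a_0 + m_{i+1})/d_{i+1}):
  m_1 = 1*8 - 0 = 8, d_1 = (80 - 8^2)/1 = 16/1 = 16, a_1 = floor((8 + 8)/16) = 1.
  m_2 = 16*1 - 8 = 8, d_2 = (80 - 8^2)/16 = 16/16 = 1, a_2 = floor((8 + 8)/1) = 16.
  m_3 = 1*16 - 8 = 8, d_3 = (80 - 8^2)/1 = 16/1 = 16: (m_3, d_3) = (m_1, d_1) = (8, 16), so from here the quotients repeat a_1, a_2; the period length is 2.
So sqrt(80) = [8; (1, 16)] with period length k = 2.
k is even, so the fundamental solution of x^2 - 80y^2 = 1 is (p_{k-1}, q_{k-1}) = (p_1, q_1); compute convergents through index 1.
Convergents (p_i = a_i*p_{i-1} + p_{i-2}, q_i = a_i*q_{i-1} + q_{i-2} with p_{-2}=0, p_{-1}=1, q_{-2}=1, q_{-1}=0):
  i=0: a_0=8, p_0 = 8*1 + 0 = 8, q_0 = 8*0 + 1 = 1.
  i=1: a_1=1, p_1 = 1*8 + 1 = 9, q_1 = 1*1 + 0 = 1.
Check: 9^2 - 80*1^2 = 81 - 80 = 1, so (x, y) = (9, 1) solves the equation, and by the theorem it is the least positive solution.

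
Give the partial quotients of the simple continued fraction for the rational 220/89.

Run the Euclidean algorithm on 220 and 89; the successive quotients are the partial quotients a_0, a_1, ... (each step inverts the fractional part left over by the previous one):
  220 = 2*89 + 42, so a_0 = 2.
  89 = 2*42 + 5, so a_1 = 2.
  42 = 8*5 + 2, so a_2 = 8.
  5 = 2*2 + 1, so a_3 = 2.
  2 = 2*1 + 0, so a_4 = 2.
The remainder reaches 0 after 5 divisions, so the expansion has 5 partial quotients, read off in order.

[2; 2, 8, 2, 2]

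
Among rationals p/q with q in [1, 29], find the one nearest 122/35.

Expand x = 122/35 as a continued fraction with the Euclidean algorithm:
  122 = 3*35 + 17, so a_0 = 3.
  35 = 2*17 + 1, so a_1 = 2.
  17 = 17*1 + 0, so a_2 = 17.
so x = [3; 2, 17].
Convergents (p_i = a_i*p_{i-1} + p_{i-2}, q_i = a_i*q_{i-1} + q_{i-2} with p_{-2}=0, p_{-1}=1, q_{-2}=1, q_{-1}=0), until the denominator exceeds 29:
  i=0: a_0=3, p_0 = 3*1 + 0 = 3, q_0 = 3*0 + 1 = 1.
  i=1: a_1=2, p_1 = 2*3 + 1 = 7, q_1 = 2*1 + 0 = 2.
  i=2: a_2=17, p_2 = 17*7 + 3 = 122, q_2 = 17*2 + 1 = 35.
q_2 = 35 > 29, so the last convergent with denominator <= 29 is p_1/q_1 = 7/2.
The closest fraction with denominator <= 29 is either p_1/q_1 or the intermediate fraction (k*p_1 + p_0)/(k*q_1 + q_0) with the largest k >= 1 whose denominator stays <= 29; these approach x as k grows, and every other convergent or intermediate fraction in range is farther away.
Largest k: floor((29 - q_0)/q_1) = floor((29 - 1)/2) = 14.
That gives (14*7 + 3)/(14*2 + 1) = 101/29.
Compare the errors: |x - 7/2| = |122*2 - 7*35|/(35*2) = 1/70, and |x - 101/29| = |122*29 - 101*35|/(35*29) = 3/1015.
Cross-multiplying, 3*70 = 210 < 1015 = 1*1015, so 3/1015 is smaller: the intermediate fraction 101/29 is closer to x than 7/2.

101/29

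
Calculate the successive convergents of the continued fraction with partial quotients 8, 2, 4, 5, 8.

8/1, 17/2, 76/9, 397/47, 3252/385

Using the convergent recurrence p_i = a_i*p_{i-1} + p_{i-2}, q_i = a_i*q_{i-1} + q_{i-2} with p_{-2}=0, p_{-1}=1, q_{-2}=1, q_{-1}=0:
  i=0: a_0=8, p_0 = 8*1 + 0 = 8, q_0 = 8*0 + 1 = 1.
  i=1: a_1=2, p_1 = 2*8 + 1 = 17, q_1 = 2*1 + 0 = 2.
  i=2: a_2=4, p_2 = 4*17 + 8 = 76, q_2 = 4*2 + 1 = 9.
  i=3: a_3=5, p_3 = 5*76 + 17 = 397, q_3 = 5*9 + 2 = 47.
  i=4: a_4=8, p_4 = 8*397 + 76 = 3252, q_4 = 8*47 + 9 = 385.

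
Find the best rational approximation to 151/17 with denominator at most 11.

Expand x = 151/17 as a continued fraction with the Euclidean algorithm:
  151 = 8*17 + 15, so a_0 = 8.
  17 = 1*15 + 2, so a_1 = 1.
  15 = 7*2 + 1, so a_2 = 7.
  2 = 2*1 + 0, so a_3 = 2.
so x = [8; 1, 7, 2].
Convergents (p_i = a_i*p_{i-1} + p_{i-2}, q_i = a_i*q_{i-1} + q_{i-2} with p_{-2}=0, p_{-1}=1, q_{-2}=1, q_{-1}=0), until the denominator exceeds 11:
  i=0: a_0=8, p_0 = 8*1 + 0 = 8, q_0 = 8*0 + 1 = 1.
  i=1: a_1=1, p_1 = 1*8 + 1 = 9, q_1 = 1*1 + 0 = 1.
  i=2: a_2=7, p_2 = 7*9 + 8 = 71, q_2 = 7*1 + 1 = 8.
  i=3: a_3=2, p_3 = 2*71 + 9 = 151, q_3 = 2*8 + 1 = 17.
q_3 = 17 > 11, so the last convergent with denominator <= 11 is p_2/q_2 = 71/8.
The closest fraction with denominator <= 11 is either p_2/q_2 or the intermediate fraction (k*p_2 + p_1)/(k*q_2 + q_1) with the largest k >= 1 whose denominator stays <= 11; these approach x as k grows, and every other convergent or intermediate fraction in range is farther away.
Largest k: floor((11 - q_1)/q_2) = floor((11 - 1)/8) = 1.
That gives (1*71 + 9)/(1*8 + 1) = 80/9.
Compare the errors: |x - 71/8| = |151*8 - 71*17|/(17*8) = 1/136, and |x - 80/9| = |151*9 - 80*17|/(17*9) = 1/153.
Cross-multiplying, 1*136 = 136 < 153 = 1*153, so 1/153 is smaller: the intermediate fraction 80/9 is closer to x than 71/8.

80/9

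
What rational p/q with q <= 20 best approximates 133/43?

Expand x = 133/43 as a continued fraction with the Euclidean algorithm:
  133 = 3*43 + 4, so a_0 = 3.
  43 = 10*4 + 3, so a_1 = 10.
  4 = 1*3 + 1, so a_2 = 1.
  3 = 3*1 + 0, so a_3 = 3.
so x = [3; 10, 1, 3].
Convergents (p_i = a_i*p_{i-1} + p_{i-2}, q_i = a_i*q_{i-1} + q_{i-2} with p_{-2}=0, p_{-1}=1, q_{-2}=1, q_{-1}=0), until the denominator exceeds 20:
  i=0: a_0=3, p_0 = 3*1 + 0 = 3, q_0 = 3*0 + 1 = 1.
  i=1: a_1=10, p_1 = 10*3 + 1 = 31, q_1 = 10*1 + 0 = 10.
  i=2: a_2=1, p_2 = 1*31 + 3 = 34, q_2 = 1*10 + 1 = 11.
  i=3: a_3=3, p_3 = 3*34 + 31 = 133, q_3 = 3*11 + 10 = 43.
q_3 = 43 > 20, so the last convergent with denominator <= 20 is p_2/q_2 = 34/11.
The closest fraction with denominator <= 20 is either p_2/q_2 or the intermediate fraction (k*p_2 + p_1)/(k*q_2 + q_1) with the largest k >= 1 whose denominator stays <= 20; these approach x as k grows, and every other convergent or intermediate fraction in range is farther away.
Largest k: floor((20 - q_1)/q_2) = floor((20 - 10)/11) = 0.
Since k = 0, no intermediate fraction beyond p_2/q_2 has denominator <= 20, so the convergent 34/11 is the closest (its error is |133*11 - 34*43|/(43*11) = 1/473).

34/11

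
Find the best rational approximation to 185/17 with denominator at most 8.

Expand x = 185/17 as a continued fraction with the Euclidean algorithm:
  185 = 10*17 + 15, so a_0 = 10.
  17 = 1*15 + 2, so a_1 = 1.
  15 = 7*2 + 1, so a_2 = 7.
  2 = 2*1 + 0, so a_3 = 2.
so x = [10; 1, 7, 2].
Convergents (p_i = a_i*p_{i-1} + p_{i-2}, q_i = a_i*q_{i-1} + q_{i-2} with p_{-2}=0, p_{-1}=1, q_{-2}=1, q_{-1}=0), until the denominator exceeds 8:
  i=0: a_0=10, p_0 = 10*1 + 0 = 10, q_0 = 10*0 + 1 = 1.
  i=1: a_1=1, p_1 = 1*10 + 1 = 11, q_1 = 1*1 + 0 = 1.
  i=2: a_2=7, p_2 = 7*11 + 10 = 87, q_2 = 7*1 + 1 = 8.
  i=3: a_3=2, p_3 = 2*87 + 11 = 185, q_3 = 2*8 + 1 = 17.
q_3 = 17 > 8, so the last convergent with denominator <= 8 is p_2/q_2 = 87/8.
The closest fraction with denominator <= 8 is either p_2/q_2 or the intermediate fraction (k*p_2 + p_1)/(k*q_2 + q_1) with the largest k >= 1 whose denominator stays <= 8; these approach x as k grows, and every other convergent or intermediate fraction in range is farther away.
Largest k: floor((8 - q_1)/q_2) = floor((8 - 1)/8) = 0.
Since k = 0, no intermediate fraction beyond p_2/q_2 has denominator <= 8, so the convergent 87/8 is the closest (its error is |185*8 - 87*17|/(17*8) = 1/136).

87/8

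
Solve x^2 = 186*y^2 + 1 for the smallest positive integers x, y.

(x, y) = (7501, 550)

First expand sqrt(186) as a continued fraction. With x_i = (sqrt(186) + m_i)/d_i and (m_0, d_0) = (0, 1): a_0 = floor(sqrt(186)) = 13, since 13^2 = 169 <= 186 < 196 = 14^2.
Iterate m_{i+1} = d_i*a_i - m_i, d_{i+1} = (186 - m_{i+1}^2)/d_i, a_{i+1} = floor((a_0 + m_{i+1})/d_{i+1}):
  m_1 = 1*13 - 0 = 13, d_1 = (186 - 13^2)/1 = 17/1 = 17, a_1 = floor((13 + 13)/17) = 1.
  m_2 = 17*1 - 13 = 4, d_2 = (186 - 4^2)/17 = 170/17 = 10, a_2 = floor((13 + 4)/10) = 1.
  m_3 = 10*1 - 4 = 6, d_3 = (186 - 6^2)/10 = 150/10 = 15, a_3 = floor((13 + 6)/15) = 1.
  m_4 = 15*1 - 6 = 9, d_4 = (186 - 9^2)/15 = 105/15 = 7, a_4 = floor((13 + 9)/7) = 3.
  m_5 = 7*3 - 9 = 12, d_5 = (186 - 12^2)/7 = 42/7 = 6, a_5 = floor((13 + 12)/6) = 4.
  m_6 = 6*4 - 12 = 12, d_6 = (186 - 12^2)/6 = 42/6 = 7, a_6 = floor((13 + 12)/7) = 3.
  m_7 = 7*3 - 12 = 9, d_7 = (186 - 9^2)/7 = 105/7 = 15, a_7 = floor((13 + 9)/15) = 1.
  m_8 = 15*1 - 9 = 6, d_8 = (186 - 6^2)/15 = 150/15 = 10, a_8 = floor((13 + 6)/10) = 1.
  m_9 = 10*1 - 6 = 4, d_9 = (186 - 4^2)/10 = 170/10 = 17, a_9 = floor((13 + 4)/17) = 1.
  m_10 = 17*1 - 4 = 13, d_10 = (186 - 13^2)/17 = 17/17 = 1, a_10 = floor((13 + 13)/1) = 26.
  m_11 = 1*26 - 13 = 13, d_11 = (186 - 13^2)/1 = 17/1 = 17: (m_11, d_11) = (m_1, d_1) = (13, 17), so from here the quotients repeat a_1, ..., a_10; the period length is 10.
So sqrt(186) = [13; (1, 1, 1, 3, 4, 3, 1, 1, 1, 26)] with period length k = 10.
k is even, so the fundamental solution of x^2 - 186y^2 = 1 is (p_{k-1}, q_{k-1}) = (p_9, q_9); compute convergents through index 9.
Convergents (p_i = a_i*p_{i-1} + p_{i-2}, q_i = a_i*q_{i-1} + q_{i-2} with p_{-2}=0, p_{-1}=1, q_{-2}=1, q_{-1}=0):
  i=0: a_0=13, p_0 = 13*1 + 0 = 13, q_0 = 13*0 + 1 = 1.
  i=1: a_1=1, p_1 = 1*13 + 1 = 14, q_1 = 1*1 + 0 = 1.
  i=2: a_2=1, p_2 = 1*14 + 13 = 27, q_2 = 1*1 + 1 = 2.
  i=3: a_3=1, p_3 = 1*27 + 14 = 41, q_3 = 1*2 + 1 = 3.
  i=4: a_4=3, p_4 = 3*41 + 27 = 150, q_4 = 3*3 + 2 = 11.
  i=5: a_5=4, p_5 = 4*150 + 41 = 641, q_5 = 4*11 + 3 = 47.
  i=6: a_6=3, p_6 = 3*641 + 150 = 2073, q_6 = 3*47 + 11 = 152.
  i=7: a_7=1, p_7 = 1*2073 + 641 = 2714, q_7 = 1*152 + 47 = 199.
  i=8: a_8=1, p_8 = 1*2714 + 2073 = 4787, q_8 = 1*199 + 152 = 351.
  i=9: a_9=1, p_9 = 1*4787 + 2714 = 7501, q_9 = 1*351 + 199 = 550.
Check: 7501^2 - 186*550^2 = 56265001 - 56265000 = 1, so (x, y) = (7501, 550) solves the equation, and by the theorem it is the least positive solution.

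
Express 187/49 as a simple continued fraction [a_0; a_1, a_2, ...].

[3; 1, 4, 2, 4]

Run the Euclidean algorithm on 187 and 49; the successive quotients are the partial quotients a_0, a_1, ... (each step inverts the fractional part left over by the previous one):
  187 = 3*49 + 40, so a_0 = 3.
  49 = 1*40 + 9, so a_1 = 1.
  40 = 4*9 + 4, so a_2 = 4.
  9 = 2*4 + 1, so a_3 = 2.
  4 = 4*1 + 0, so a_4 = 4.
The remainder reaches 0 after 5 divisions, so the expansion has 5 partial quotients, read off in order.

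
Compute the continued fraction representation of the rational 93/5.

[18; 1, 1, 2]

Run the Euclidean algorithm on 93 and 5; the successive quotients are the partial quotients a_0, a_1, ... (each step inverts the fractional part left over by the previous one):
  93 = 18*5 + 3, so a_0 = 18.
  5 = 1*3 + 2, so a_1 = 1.
  3 = 1*2 + 1, so a_2 = 1.
  2 = 2*1 + 0, so a_3 = 2.
The remainder reaches 0 after 4 divisions, so the expansion has 4 partial quotients, read off in order.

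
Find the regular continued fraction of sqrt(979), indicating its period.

Write x_i = (sqrt(979) + m_i)/d_i with (m_0, d_0) = (0, 1). a_0 = floor(sqrt(979)) = 31, since 31^2 = 961 <= 979 < 1024 = 32^2.
Iterate m_{i+1} = d_i*a_i - m_i, d_{i+1} = (979 - m_{i+1}^2)/d_i, a_{i+1} = floor((a_0 + m_{i+1})/d_{i+1}):
  m_1 = 1*31 - 0 = 31, d_1 = (979 - 31^2)/1 = 18/1 = 18, a_1 = floor((31 + 31)/18) = 3.
  m_2 = 18*3 - 31 = 23, d_2 = (979 - 23^2)/18 = 450/18 = 25, a_2 = floor((31 + 23)/25) = 2.
  m_3 = 25*2 - 23 = 27, d_3 = (979 - 27^2)/25 = 250/25 = 10, a_3 = floor((31 + 27)/10) = 5.
  m_4 = 10*5 - 27 = 23, d_4 = (979 - 23^2)/10 = 450/10 = 45, a_4 = floor((31 + 23)/45) = 1.
  m_5 = 45*1 - 23 = 22, d_5 = (979 - 22^2)/45 = 495/45 = 11, a_5 = floor((31 + 22)/11) = 4.
  m_6 = 11*4 - 22 = 22, d_6 = (979 - 22^2)/11 = 495/11 = 45, a_6 = floor((31 + 22)/45) = 1.
  m_7 = 45*1 - 22 = 23, d_7 = (979 - 23^2)/45 = 450/45 = 10, a_7 = floor((31 + 23)/10) = 5.
  m_8 = 10*5 - 23 = 27, d_8 = (979 - 27^2)/10 = 250/10 = 25, a_8 = floor((31 + 27)/25) = 2.
  m_9 = 25*2 - 27 = 23, d_9 = (979 - 23^2)/25 = 450/25 = 18, a_9 = floor((31 + 23)/18) = 3.
  m_10 = 18*3 - 23 = 31, d_10 = (979 - 31^2)/18 = 18/18 = 1, a_10 = floor((31 + 31)/1) = 62.
  m_11 = 1*62 - 31 = 31, d_11 = (979 - 31^2)/1 = 18/1 = 18: (m_11, d_11) = (m_1, d_1) = (31, 18), so from here the quotients repeat a_1, ..., a_10; the period length is 10.
Hence the expansion of sqrt(979) is a_0 = 31 followed by the repeating block 3, 2, 5, 1, 4, 1, 5, 2, 3, 62 (period 10).

[31; (3, 2, 5, 1, 4, 1, 5, 2, 3, 62)]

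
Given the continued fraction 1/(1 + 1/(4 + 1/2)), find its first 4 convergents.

0/1, 1/1, 4/5, 9/11

Using the convergent recurrence p_i = a_i*p_{i-1} + p_{i-2}, q_i = a_i*q_{i-1} + q_{i-2} with p_{-2}=0, p_{-1}=1, q_{-2}=1, q_{-1}=0:
  i=0: a_0=0, p_0 = 0*1 + 0 = 0, q_0 = 0*0 + 1 = 1.
  i=1: a_1=1, p_1 = 1*0 + 1 = 1, q_1 = 1*1 + 0 = 1.
  i=2: a_2=4, p_2 = 4*1 + 0 = 4, q_2 = 4*1 + 1 = 5.
  i=3: a_3=2, p_3 = 2*4 + 1 = 9, q_3 = 2*5 + 1 = 11.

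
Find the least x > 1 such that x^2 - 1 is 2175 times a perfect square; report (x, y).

(x, y) = (87724, 1881)

First expand sqrt(2175) as a continued fraction. With x_i = (sqrt(2175) + m_i)/d_i and (m_0, d_0) = (0, 1): a_0 = floor(sqrt(2175)) = 46, since 46^2 = 2116 <= 2175 < 2209 = 47^2.
Iterate m_{i+1} = d_i*a_i - m_i, d_{i+1} = (2175 - m_{i+1}^2)/d_i, a_{i+1} = floor((a_0 + m_{i+1})/d_{i+1}):
  m_1 = 1*46 - 0 = 46, d_1 = (2175 - 46^2)/1 = 59/1 = 59, a_1 = floor((46 + 46)/59) = 1.
  m_2 = 59*1 - 46 = 13, d_2 = (2175 - 13^2)/59 = 2006/59 = 34, a_2 = floor((46 + 13)/34) = 1.
  m_3 = 34*1 - 13 = 21, d_3 = (2175 - 21^2)/34 = 1734/34 = 51, a_3 = floor((46 + 21)/51) = 1.
  m_4 = 51*1 - 21 = 30, d_4 = (2175 - 30^2)/51 = 1275/51 = 25, a_4 = floor((46 + 30)/25) = 3.
  m_5 = 25*3 - 30 = 45, d_5 = (2175 - 45^2)/25 = 150/25 = 6, a_5 = floor((46 + 45)/6) = 15.
  m_6 = 6*15 - 45 = 45, d_6 = (2175 - 45^2)/6 = 150/6 = 25, a_6 = floor((46 + 45)/25) = 3.
  m_7 = 25*3 - 45 = 30, d_7 = (2175 - 30^2)/25 = 1275/25 = 51, a_7 = floor((46 + 30)/51) = 1.
  m_8 = 51*1 - 30 = 21, d_8 = (2175 - 21^2)/51 = 1734/51 = 34, a_8 = floor((46 + 21)/34) = 1.
  m_9 = 34*1 - 21 = 13, d_9 = (2175 - 13^2)/34 = 2006/34 = 59, a_9 = floor((46 + 13)/59) = 1.
  m_10 = 59*1 - 13 = 46, d_10 = (2175 - 46^2)/59 = 59/59 = 1, a_10 = floor((46 + 46)/1) = 92.
  m_11 = 1*92 - 46 = 46, d_11 = (2175 - 46^2)/1 = 59/1 = 59: (m_11, d_11) = (m_1, d_1) = (46, 59), so from here the quotients repeat a_1, ..., a_10; the period length is 10.
So sqrt(2175) = [46; (1, 1, 1, 3, 15, 3, 1, 1, 1, 92)] with period length k = 10.
k is even, so the fundamental solution of x^2 - 2175y^2 = 1 is (p_{k-1}, q_{k-1}) = (p_9, q_9); compute convergents through index 9.
Convergents (p_i = a_i*p_{i-1} + p_{i-2}, q_i = a_i*q_{i-1} + q_{i-2} with p_{-2}=0, p_{-1}=1, q_{-2}=1, q_{-1}=0):
  i=0: a_0=46, p_0 = 46*1 + 0 = 46, q_0 = 46*0 + 1 = 1.
  i=1: a_1=1, p_1 = 1*46 + 1 = 47, q_1 = 1*1 + 0 = 1.
  i=2: a_2=1, p_2 = 1*47 + 46 = 93, q_2 = 1*1 + 1 = 2.
  i=3: a_3=1, p_3 = 1*93 + 47 = 140, q_3 = 1*2 + 1 = 3.
  i=4: a_4=3, p_4 = 3*140 + 93 = 513, q_4 = 3*3 + 2 = 11.
  i=5: a_5=15, p_5 = 15*513 + 140 = 7835, q_5 = 15*11 + 3 = 168.
  i=6: a_6=3, p_6 = 3*7835 + 513 = 24018, q_6 = 3*168 + 11 = 515.
  i=7: a_7=1, p_7 = 1*24018 + 7835 = 31853, q_7 = 1*515 + 168 = 683.
  i=8: a_8=1, p_8 = 1*31853 + 24018 = 55871, q_8 = 1*683 + 515 = 1198.
  i=9: a_9=1, p_9 = 1*55871 + 31853 = 87724, q_9 = 1*1198 + 683 = 1881.
Check: 87724^2 - 2175*1881^2 = 7695500176 - 7695500175 = 1, so (x, y) = (87724, 1881) solves the equation, and by the theorem it is the least positive solution.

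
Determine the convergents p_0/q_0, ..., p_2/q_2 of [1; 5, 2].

Using the convergent recurrence p_i = a_i*p_{i-1} + p_{i-2}, q_i = a_i*q_{i-1} + q_{i-2} with p_{-2}=0, p_{-1}=1, q_{-2}=1, q_{-1}=0:
  i=0: a_0=1, p_0 = 1*1 + 0 = 1, q_0 = 1*0 + 1 = 1.
  i=1: a_1=5, p_1 = 5*1 + 1 = 6, q_1 = 5*1 + 0 = 5.
  i=2: a_2=2, p_2 = 2*6 + 1 = 13, q_2 = 2*5 + 1 = 11.

1/1, 6/5, 13/11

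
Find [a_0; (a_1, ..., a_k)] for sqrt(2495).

Write x_i = (sqrt(2495) + m_i)/d_i with (m_0, d_0) = (0, 1). a_0 = floor(sqrt(2495)) = 49, since 49^2 = 2401 <= 2495 < 2500 = 50^2.
Iterate m_{i+1} = d_i*a_i - m_i, d_{i+1} = (2495 - m_{i+1}^2)/d_i, a_{i+1} = floor((a_0 + m_{i+1})/d_{i+1}):
  m_1 = 1*49 - 0 = 49, d_1 = (2495 - 49^2)/1 = 94/1 = 94, a_1 = floor((49 + 49)/94) = 1.
  m_2 = 94*1 - 49 = 45, d_2 = (2495 - 45^2)/94 = 470/94 = 5, a_2 = floor((49 + 45)/5) = 18.
  m_3 = 5*18 - 45 = 45, d_3 = (2495 - 45^2)/5 = 470/5 = 94, a_3 = floor((49 + 45)/94) = 1.
  m_4 = 94*1 - 45 = 49, d_4 = (2495 - 49^2)/94 = 94/94 = 1, a_4 = floor((49 + 49)/1) = 98.
  m_5 = 1*98 - 49 = 49, d_5 = (2495 - 49^2)/1 = 94/1 = 94: (m_5, d_5) = (m_1, d_1) = (49, 94), so from here the quotients repeat a_1, ..., a_4; the period length is 4.
Hence the expansion of sqrt(2495) is a_0 = 49 followed by the repeating block 1, 18, 1, 98 (period 4).

[49; (1, 18, 1, 98)]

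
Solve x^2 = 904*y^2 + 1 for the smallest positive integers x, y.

(x, y) = (451, 15)

First expand sqrt(904) as a continued fraction. With x_i = (sqrt(904) + m_i)/d_i and (m_0, d_0) = (0, 1): a_0 = floor(sqrt(904)) = 30, since 30^2 = 900 <= 904 < 961 = 31^2.
Iterate m_{i+1} = d_i*a_i - m_i, d_{i+1} = (904 - m_{i+1}^2)/d_i, a_{i+1} = floor((a_0 + m_{i+1})/d_{i+1}):
  m_1 = 1*30 - 0 = 30, d_1 = (904 - 30^2)/1 = 4/1 = 4, a_1 = floor((30 + 30)/4) = 15.
  m_2 = 4*15 - 30 = 30, d_2 = (904 - 30^2)/4 = 4/4 = 1, a_2 = floor((30 + 30)/1) = 60.
  m_3 = 1*60 - 30 = 30, d_3 = (904 - 30^2)/1 = 4/1 = 4: (m_3, d_3) = (m_1, d_1) = (30, 4), so from here the quotients repeat a_1, a_2; the period length is 2.
So sqrt(904) = [30; (15, 60)] with period length k = 2.
k is even, so the fundamental solution of x^2 - 904y^2 = 1 is (p_{k-1}, q_{k-1}) = (p_1, q_1); compute convergents through index 1.
Convergents (p_i = a_i*p_{i-1} + p_{i-2}, q_i = a_i*q_{i-1} + q_{i-2} with p_{-2}=0, p_{-1}=1, q_{-2}=1, q_{-1}=0):
  i=0: a_0=30, p_0 = 30*1 + 0 = 30, q_0 = 30*0 + 1 = 1.
  i=1: a_1=15, p_1 = 15*30 + 1 = 451, q_1 = 15*1 + 0 = 15.
Check: 451^2 - 904*15^2 = 203401 - 203400 = 1, so (x, y) = (451, 15) solves the equation, and by the theorem it is the least positive solution.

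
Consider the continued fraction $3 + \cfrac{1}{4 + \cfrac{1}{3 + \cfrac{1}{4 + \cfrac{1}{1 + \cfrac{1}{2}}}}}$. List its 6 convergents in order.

3/1, 13/4, 42/13, 181/56, 223/69, 627/194

Using the convergent recurrence p_i = a_i*p_{i-1} + p_{i-2}, q_i = a_i*q_{i-1} + q_{i-2} with p_{-2}=0, p_{-1}=1, q_{-2}=1, q_{-1}=0:
  i=0: a_0=3, p_0 = 3*1 + 0 = 3, q_0 = 3*0 + 1 = 1.
  i=1: a_1=4, p_1 = 4*3 + 1 = 13, q_1 = 4*1 + 0 = 4.
  i=2: a_2=3, p_2 = 3*13 + 3 = 42, q_2 = 3*4 + 1 = 13.
  i=3: a_3=4, p_3 = 4*42 + 13 = 181, q_3 = 4*13 + 4 = 56.
  i=4: a_4=1, p_4 = 1*181 + 42 = 223, q_4 = 1*56 + 13 = 69.
  i=5: a_5=2, p_5 = 2*223 + 181 = 627, q_5 = 2*69 + 56 = 194.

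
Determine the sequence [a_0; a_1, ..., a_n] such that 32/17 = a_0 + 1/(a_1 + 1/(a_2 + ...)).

[1; 1, 7, 2]

Run the Euclidean algorithm on 32 and 17; the successive quotients are the partial quotients a_0, a_1, ... (each step inverts the fractional part left over by the previous one):
  32 = 1*17 + 15, so a_0 = 1.
  17 = 1*15 + 2, so a_1 = 1.
  15 = 7*2 + 1, so a_2 = 7.
  2 = 2*1 + 0, so a_3 = 2.
The remainder reaches 0 after 4 divisions, so the expansion has 4 partial quotients, read off in order.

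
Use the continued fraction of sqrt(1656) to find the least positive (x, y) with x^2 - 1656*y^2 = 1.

(x, y) = (24335, 598)

First expand sqrt(1656) as a continued fraction. With x_i = (sqrt(1656) + m_i)/d_i and (m_0, d_0) = (0, 1): a_0 = floor(sqrt(1656)) = 40, since 40^2 = 1600 <= 1656 < 1681 = 41^2.
Iterate m_{i+1} = d_i*a_i - m_i, d_{i+1} = (1656 - m_{i+1}^2)/d_i, a_{i+1} = floor((a_0 + m_{i+1})/d_{i+1}):
  m_1 = 1*40 - 0 = 40, d_1 = (1656 - 40^2)/1 = 56/1 = 56, a_1 = floor((40 + 40)/56) = 1.
  m_2 = 56*1 - 40 = 16, d_2 = (1656 - 16^2)/56 = 1400/56 = 25, a_2 = floor((40 + 16)/25) = 2.
  m_3 = 25*2 - 16 = 34, d_3 = (1656 - 34^2)/25 = 500/25 = 20, a_3 = floor((40 + 34)/20) = 3.
  m_4 = 20*3 - 34 = 26, d_4 = (1656 - 26^2)/20 = 980/20 = 49, a_4 = floor((40 + 26)/49) = 1.
  m_5 = 49*1 - 26 = 23, d_5 = (1656 - 23^2)/49 = 1127/49 = 23, a_5 = floor((40 + 23)/23) = 2.
  m_6 = 23*2 - 23 = 23, d_6 = (1656 - 23^2)/23 = 1127/23 = 49, a_6 = floor((40 + 23)/49) = 1.
  m_7 = 49*1 - 23 = 26, d_7 = (1656 - 26^2)/49 = 980/49 = 20, a_7 = floor((40 + 26)/20) = 3.
  m_8 = 20*3 - 26 = 34, d_8 = (1656 - 34^2)/20 = 500/20 = 25, a_8 = floor((40 + 34)/25) = 2.
  m_9 = 25*2 - 34 = 16, d_9 = (1656 - 16^2)/25 = 1400/25 = 56, a_9 = floor((40 + 16)/56) = 1.
  m_10 = 56*1 - 16 = 40, d_10 = (1656 - 40^2)/56 = 56/56 = 1, a_10 = floor((40 + 40)/1) = 80.
  m_11 = 1*80 - 40 = 40, d_11 = (1656 - 40^2)/1 = 56/1 = 56: (m_11, d_11) = (m_1, d_1) = (40, 56), so from here the quotients repeat a_1, ..., a_10; the period length is 10.
So sqrt(1656) = [40; (1, 2, 3, 1, 2, 1, 3, 2, 1, 80)] with period length k = 10.
k is even, so the fundamental solution of x^2 - 1656y^2 = 1 is (p_{k-1}, q_{k-1}) = (p_9, q_9); compute convergents through index 9.
Convergents (p_i = a_i*p_{i-1} + p_{i-2}, q_i = a_i*q_{i-1} + q_{i-2} with p_{-2}=0, p_{-1}=1, q_{-2}=1, q_{-1}=0):
  i=0: a_0=40, p_0 = 40*1 + 0 = 40, q_0 = 40*0 + 1 = 1.
  i=1: a_1=1, p_1 = 1*40 + 1 = 41, q_1 = 1*1 + 0 = 1.
  i=2: a_2=2, p_2 = 2*41 + 40 = 122, q_2 = 2*1 + 1 = 3.
  i=3: a_3=3, p_3 = 3*122 + 41 = 407, q_3 = 3*3 + 1 = 10.
  i=4: a_4=1, p_4 = 1*407 + 122 = 529, q_4 = 1*10 + 3 = 13.
  i=5: a_5=2, p_5 = 2*529 + 407 = 1465, q_5 = 2*13 + 10 = 36.
  i=6: a_6=1, p_6 = 1*1465 + 529 = 1994, q_6 = 1*36 + 13 = 49.
  i=7: a_7=3, p_7 = 3*1994 + 1465 = 7447, q_7 = 3*49 + 36 = 183.
  i=8: a_8=2, p_8 = 2*7447 + 1994 = 16888, q_8 = 2*183 + 49 = 415.
  i=9: a_9=1, p_9 = 1*16888 + 7447 = 24335, q_9 = 1*415 + 183 = 598.
Check: 24335^2 - 1656*598^2 = 592192225 - 592192224 = 1, so (x, y) = (24335, 598) solves the equation, and by the theorem it is the least positive solution.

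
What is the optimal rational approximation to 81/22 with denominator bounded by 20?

70/19

Expand x = 81/22 as a continued fraction with the Euclidean algorithm:
  81 = 3*22 + 15, so a_0 = 3.
  22 = 1*15 + 7, so a_1 = 1.
  15 = 2*7 + 1, so a_2 = 2.
  7 = 7*1 + 0, so a_3 = 7.
so x = [3; 1, 2, 7].
Convergents (p_i = a_i*p_{i-1} + p_{i-2}, q_i = a_i*q_{i-1} + q_{i-2} with p_{-2}=0, p_{-1}=1, q_{-2}=1, q_{-1}=0), until the denominator exceeds 20:
  i=0: a_0=3, p_0 = 3*1 + 0 = 3, q_0 = 3*0 + 1 = 1.
  i=1: a_1=1, p_1 = 1*3 + 1 = 4, q_1 = 1*1 + 0 = 1.
  i=2: a_2=2, p_2 = 2*4 + 3 = 11, q_2 = 2*1 + 1 = 3.
  i=3: a_3=7, p_3 = 7*11 + 4 = 81, q_3 = 7*3 + 1 = 22.
q_3 = 22 > 20, so the last convergent with denominator <= 20 is p_2/q_2 = 11/3.
The closest fraction with denominator <= 20 is either p_2/q_2 or the intermediate fraction (k*p_2 + p_1)/(k*q_2 + q_1) with the largest k >= 1 whose denominator stays <= 20; these approach x as k grows, and every other convergent or intermediate fraction in range is farther away.
Largest k: floor((20 - q_1)/q_2) = floor((20 - 1)/3) = 6.
That gives (6*11 + 4)/(6*3 + 1) = 70/19.
Compare the errors: |x - 11/3| = |81*3 - 11*22|/(22*3) = 1/66, and |x - 70/19| = |81*19 - 70*22|/(22*19) = 1/418.
Cross-multiplying, 1*66 = 66 < 418 = 1*418, so 1/418 is smaller: the intermediate fraction 70/19 is closer to x than 11/3.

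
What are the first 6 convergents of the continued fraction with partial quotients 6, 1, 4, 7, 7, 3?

Using the convergent recurrence p_i = a_i*p_{i-1} + p_{i-2}, q_i = a_i*q_{i-1} + q_{i-2} with p_{-2}=0, p_{-1}=1, q_{-2}=1, q_{-1}=0:
  i=0: a_0=6, p_0 = 6*1 + 0 = 6, q_0 = 6*0 + 1 = 1.
  i=1: a_1=1, p_1 = 1*6 + 1 = 7, q_1 = 1*1 + 0 = 1.
  i=2: a_2=4, p_2 = 4*7 + 6 = 34, q_2 = 4*1 + 1 = 5.
  i=3: a_3=7, p_3 = 7*34 + 7 = 245, q_3 = 7*5 + 1 = 36.
  i=4: a_4=7, p_4 = 7*245 + 34 = 1749, q_4 = 7*36 + 5 = 257.
  i=5: a_5=3, p_5 = 3*1749 + 245 = 5492, q_5 = 3*257 + 36 = 807.

6/1, 7/1, 34/5, 245/36, 1749/257, 5492/807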